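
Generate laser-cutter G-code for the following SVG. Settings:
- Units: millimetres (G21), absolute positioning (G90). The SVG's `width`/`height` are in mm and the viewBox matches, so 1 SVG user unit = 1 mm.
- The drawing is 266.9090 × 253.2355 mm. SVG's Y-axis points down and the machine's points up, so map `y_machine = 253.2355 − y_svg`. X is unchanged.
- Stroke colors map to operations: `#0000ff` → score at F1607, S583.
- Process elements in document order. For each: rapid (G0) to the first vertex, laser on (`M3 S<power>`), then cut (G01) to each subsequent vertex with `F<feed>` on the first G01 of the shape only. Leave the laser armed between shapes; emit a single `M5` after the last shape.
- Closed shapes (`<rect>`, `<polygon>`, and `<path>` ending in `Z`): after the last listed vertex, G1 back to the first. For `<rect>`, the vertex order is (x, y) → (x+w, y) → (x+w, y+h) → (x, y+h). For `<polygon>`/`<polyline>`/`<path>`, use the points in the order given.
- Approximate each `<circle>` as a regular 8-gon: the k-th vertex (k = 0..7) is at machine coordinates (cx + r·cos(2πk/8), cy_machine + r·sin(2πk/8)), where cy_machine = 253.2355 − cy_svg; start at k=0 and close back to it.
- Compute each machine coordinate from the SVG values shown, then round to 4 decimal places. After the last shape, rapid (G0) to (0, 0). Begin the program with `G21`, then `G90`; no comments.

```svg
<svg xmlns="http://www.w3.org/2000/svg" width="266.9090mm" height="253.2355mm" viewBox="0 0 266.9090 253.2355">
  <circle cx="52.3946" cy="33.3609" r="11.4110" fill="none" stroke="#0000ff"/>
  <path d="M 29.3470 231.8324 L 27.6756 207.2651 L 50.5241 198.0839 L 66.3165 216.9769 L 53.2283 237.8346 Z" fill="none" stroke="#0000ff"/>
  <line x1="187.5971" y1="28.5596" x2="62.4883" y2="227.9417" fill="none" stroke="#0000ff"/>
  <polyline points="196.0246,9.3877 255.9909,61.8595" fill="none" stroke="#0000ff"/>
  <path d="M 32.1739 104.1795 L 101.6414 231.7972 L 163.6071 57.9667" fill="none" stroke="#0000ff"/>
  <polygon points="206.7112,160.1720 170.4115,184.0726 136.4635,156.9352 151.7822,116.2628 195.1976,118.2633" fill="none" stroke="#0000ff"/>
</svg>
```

G21
G90
G0 X63.8056 Y219.8746
M3 S583
G01 X60.4634 Y227.9434 F1607
G01 X52.3946 Y231.2856
G01 X44.3258 Y227.9434
G01 X40.9836 Y219.8746
G01 X44.3258 Y211.8058
G01 X52.3946 Y208.4636
G01 X60.4634 Y211.8058
G01 X63.8056 Y219.8746
G0 X29.3470 Y21.4031
M3 S583
G01 X27.6756 Y45.9704 F1607
G01 X50.5241 Y55.1516
G01 X66.3165 Y36.2586
G01 X53.2283 Y15.4009
G01 X29.3470 Y21.4031
G0 X187.5971 Y224.6759
M3 S583
G01 X62.4883 Y25.2938 F1607
G0 X196.0246 Y243.8478
M3 S583
G01 X255.9909 Y191.3760 F1607
G0 X32.1739 Y149.0560
M3 S583
G01 X101.6414 Y21.4383 F1607
G01 X163.6071 Y195.2688
G0 X206.7112 Y93.0635
M3 S583
G01 X170.4115 Y69.1629 F1607
G01 X136.4635 Y96.3003
G01 X151.7822 Y136.9727
G01 X195.1976 Y134.9722
G01 X206.7112 Y93.0635
M5
G0 X0.0000 Y0.0000

1 u = 1 mm; y_m = 253.2355 − y.

[1] `<circle>` circle, #0000ff→score S583 F1607: (63.8056,219.8746) → (60.4634,227.9434) → (52.3946,231.2856) → (44.3258,227.9434) → (40.9836,219.8746) → (44.3258,211.8058) → (52.3946,208.4636) → (60.4634,211.8058) → (63.8056,219.8746) (closed)

[2] `<path>` regular polygon, #0000ff→score S583 F1607: (29.3470,21.4031) → (27.6756,45.9704) → (50.5241,55.1516) → (66.3165,36.2586) → (53.2283,15.4009) → (29.3470,21.4031) (closed)

[3] `<line>` line segment, #0000ff→score S583 F1607: (187.5971,224.6759) → (62.4883,25.2938)

[4] `<polyline>` line segment, #0000ff→score S583 F1607: (196.0246,243.8478) → (255.9909,191.3760)

[5] `<path>` open polyline, #0000ff→score S583 F1607: (32.1739,149.0560) → (101.6414,21.4383) → (163.6071,195.2688)

[6] `<polygon>` regular polygon, #0000ff→score S583 F1607: (206.7112,93.0635) → (170.4115,69.1629) → (136.4635,96.3003) → (151.7822,136.9727) → (195.1976,134.9722) → (206.7112,93.0635) (closed)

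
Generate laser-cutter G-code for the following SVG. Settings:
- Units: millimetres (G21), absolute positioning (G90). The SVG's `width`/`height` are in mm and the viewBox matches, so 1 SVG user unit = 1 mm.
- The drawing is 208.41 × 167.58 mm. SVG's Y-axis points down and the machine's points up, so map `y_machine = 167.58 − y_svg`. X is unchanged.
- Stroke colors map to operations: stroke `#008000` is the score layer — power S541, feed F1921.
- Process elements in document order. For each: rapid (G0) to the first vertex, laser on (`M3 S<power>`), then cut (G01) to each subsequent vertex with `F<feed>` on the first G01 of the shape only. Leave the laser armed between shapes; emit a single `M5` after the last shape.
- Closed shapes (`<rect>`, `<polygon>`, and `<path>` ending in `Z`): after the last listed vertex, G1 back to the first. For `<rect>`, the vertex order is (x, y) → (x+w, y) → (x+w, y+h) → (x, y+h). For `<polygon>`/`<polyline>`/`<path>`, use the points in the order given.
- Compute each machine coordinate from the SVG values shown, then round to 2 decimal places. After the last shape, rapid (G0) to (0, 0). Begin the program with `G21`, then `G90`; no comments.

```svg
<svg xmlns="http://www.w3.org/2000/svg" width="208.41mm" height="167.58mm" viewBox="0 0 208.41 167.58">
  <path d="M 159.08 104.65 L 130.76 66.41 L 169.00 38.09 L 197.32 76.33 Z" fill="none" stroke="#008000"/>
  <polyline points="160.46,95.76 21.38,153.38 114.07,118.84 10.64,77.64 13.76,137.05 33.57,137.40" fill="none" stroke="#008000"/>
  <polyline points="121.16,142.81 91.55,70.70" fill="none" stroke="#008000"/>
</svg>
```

G21
G90
G0 X159.08 Y62.93
M3 S541
G01 X130.76 Y101.17 F1921
G01 X169.00 Y129.49
G01 X197.32 Y91.25
G01 X159.08 Y62.93
G0 X160.46 Y71.82
M3 S541
G01 X21.38 Y14.20 F1921
G01 X114.07 Y48.74
G01 X10.64 Y89.94
G01 X13.76 Y30.53
G01 X33.57 Y30.18
G0 X121.16 Y24.77
M3 S541
G01 X91.55 Y96.88 F1921
M5
G0 X0.00 Y0.00

viewBox `0 0 208.41 167.58` with mm width/height → 1 unit = 1 mm. Flip: y_m = 167.58 − y_svg.

**Shape 1** — `<path>` regular polygon, stroke `#008000` → score (S541, F1921). Machine vertices: (159.08,62.93) → (130.76,101.17) → (169.00,129.49) → (197.32,91.25) → (159.08,62.93). Closed: final G1 returns to the first vertex.

**Shape 2** — `<polyline>` open polyline, stroke `#008000` → score (S541, F1921). Machine vertices: (160.46,71.82) → (21.38,14.20) → (114.07,48.74) → (10.64,89.94) → (13.76,30.53) → (33.57,30.18). Open path.

**Shape 3** — `<polyline>` line segment, stroke `#008000` → score (S541, F1921). Machine vertices: (121.16,24.77) → (91.55,96.88). Open path.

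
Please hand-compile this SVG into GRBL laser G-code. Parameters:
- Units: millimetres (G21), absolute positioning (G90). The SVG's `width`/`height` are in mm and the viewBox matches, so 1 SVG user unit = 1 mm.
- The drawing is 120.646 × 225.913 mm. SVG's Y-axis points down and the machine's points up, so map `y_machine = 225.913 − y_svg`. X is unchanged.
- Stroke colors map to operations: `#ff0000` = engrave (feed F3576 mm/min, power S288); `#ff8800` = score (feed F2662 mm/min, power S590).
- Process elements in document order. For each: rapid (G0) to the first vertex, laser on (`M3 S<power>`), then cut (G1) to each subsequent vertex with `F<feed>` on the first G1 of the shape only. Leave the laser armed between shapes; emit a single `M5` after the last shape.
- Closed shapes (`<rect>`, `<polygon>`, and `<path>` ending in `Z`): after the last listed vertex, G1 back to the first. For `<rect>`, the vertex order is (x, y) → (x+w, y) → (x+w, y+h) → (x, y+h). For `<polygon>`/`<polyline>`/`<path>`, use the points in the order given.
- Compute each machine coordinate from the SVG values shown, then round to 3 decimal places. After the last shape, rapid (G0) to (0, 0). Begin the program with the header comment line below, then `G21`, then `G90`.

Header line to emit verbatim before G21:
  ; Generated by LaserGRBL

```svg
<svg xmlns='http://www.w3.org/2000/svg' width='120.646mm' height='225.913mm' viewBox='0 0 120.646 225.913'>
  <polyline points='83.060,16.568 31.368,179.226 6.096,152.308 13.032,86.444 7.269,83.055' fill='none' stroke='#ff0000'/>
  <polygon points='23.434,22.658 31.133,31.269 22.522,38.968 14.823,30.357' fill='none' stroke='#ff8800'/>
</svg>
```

; Generated by LaserGRBL
G21
G90
G0 X83.060 Y209.345
M3 S288
G1 X31.368 Y46.687 F3576
G1 X6.096 Y73.605
G1 X13.032 Y139.469
G1 X7.269 Y142.858
G0 X23.434 Y203.255
M3 S590
G1 X31.133 Y194.644 F2662
G1 X22.522 Y186.945
G1 X14.823 Y195.556
G1 X23.434 Y203.255
M5
G0 X0.000 Y0.000

viewBox `0 0 120.646 225.913` with mm width/height → 1 unit = 1 mm. Flip: y_m = 225.913 − y_svg.

**Shape 1** — `<polyline>` open polyline, stroke `#ff0000` → engrave (S288, F3576). Machine vertices: (83.060,209.345) → (31.368,46.687) → (6.096,73.605) → (13.032,139.469) → (7.269,142.858). Open path.

**Shape 2** — `<polygon>` regular polygon, stroke `#ff8800` → score (S590, F2662). Machine vertices: (23.434,203.255) → (31.133,194.644) → (22.522,186.945) → (14.823,195.556) → (23.434,203.255). Closed: final G1 returns to the first vertex.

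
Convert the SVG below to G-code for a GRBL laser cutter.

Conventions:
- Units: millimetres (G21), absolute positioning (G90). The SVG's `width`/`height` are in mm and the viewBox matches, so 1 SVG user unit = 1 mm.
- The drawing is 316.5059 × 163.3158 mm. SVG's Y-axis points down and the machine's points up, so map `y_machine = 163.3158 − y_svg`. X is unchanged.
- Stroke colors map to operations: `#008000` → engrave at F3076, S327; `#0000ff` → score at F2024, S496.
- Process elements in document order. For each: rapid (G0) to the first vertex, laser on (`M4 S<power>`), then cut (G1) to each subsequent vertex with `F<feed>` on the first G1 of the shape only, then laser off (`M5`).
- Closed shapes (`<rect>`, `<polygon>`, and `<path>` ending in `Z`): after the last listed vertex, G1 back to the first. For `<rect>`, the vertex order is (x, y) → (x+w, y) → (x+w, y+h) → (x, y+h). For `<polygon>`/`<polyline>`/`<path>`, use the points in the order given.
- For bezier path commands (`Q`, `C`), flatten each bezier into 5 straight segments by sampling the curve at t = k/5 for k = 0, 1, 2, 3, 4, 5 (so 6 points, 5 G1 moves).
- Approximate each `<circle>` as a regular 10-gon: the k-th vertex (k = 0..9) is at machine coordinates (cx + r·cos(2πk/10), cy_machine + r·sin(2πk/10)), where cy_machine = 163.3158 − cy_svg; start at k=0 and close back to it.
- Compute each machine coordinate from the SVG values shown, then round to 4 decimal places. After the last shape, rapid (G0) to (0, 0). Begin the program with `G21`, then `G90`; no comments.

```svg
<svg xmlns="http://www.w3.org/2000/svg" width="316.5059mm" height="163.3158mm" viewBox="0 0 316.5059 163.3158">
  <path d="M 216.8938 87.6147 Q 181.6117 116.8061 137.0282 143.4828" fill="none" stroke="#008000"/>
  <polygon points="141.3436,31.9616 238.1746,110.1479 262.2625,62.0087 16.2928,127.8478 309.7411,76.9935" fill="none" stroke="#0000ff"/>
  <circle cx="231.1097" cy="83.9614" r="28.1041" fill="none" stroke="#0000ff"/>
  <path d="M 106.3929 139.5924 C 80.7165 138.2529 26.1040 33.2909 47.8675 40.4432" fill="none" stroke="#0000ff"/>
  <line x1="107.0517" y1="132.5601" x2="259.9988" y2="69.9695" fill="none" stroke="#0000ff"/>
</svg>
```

1 u = 1 mm; y_m = 163.3158 − y.

[1] `<path>` quadratic bezier, #008000→engrave S327 F3076: (216.8938,75.7011) → (202.4089,64.1251) → (187.1799,52.7503) → (171.2068,41.5767) → (154.4895,30.6043) → (137.0282,19.8330)

[2] `<polygon>` closed polygon, #0000ff→score S496 F2024: (141.3436,131.3542) → (238.1746,53.1679) → (262.2625,101.3071) → (16.2928,35.4680) → (309.7411,86.3223) → (141.3436,131.3542) (closed)

[3] `<circle>` circle, #0000ff→score S496 F2024: (259.2138,79.3544) → (253.8464,95.8736) → (239.7943,106.0830) → (222.4251,106.0830) → (208.3730,95.8736) → (203.0056,79.3544) → (208.3730,62.8352) → (222.4251,52.6258) → (239.7943,52.6258) → (253.8464,62.8352) → (259.2138,79.3544) (closed)

[4] `<path>` cubic bezier, #0000ff→score S496 F2024: (106.3929,23.7234) → (88.3572,35.2359) → (68.4319,61.2624) → (51.6718,91.4477) → (43.1320,115.4362) → (47.8675,122.8726)

[5] `<line>` line segment, #0000ff→score S496 F2024: (107.0517,30.7557) → (259.9988,93.3463)

G21
G90
G0 X216.8938 Y75.7011
M4 S327
G1 X202.4089 Y64.1251 F3076
G1 X187.1799 Y52.7503
G1 X171.2068 Y41.5767
G1 X154.4895 Y30.6043
G1 X137.0282 Y19.8330
M5
G0 X141.3436 Y131.3542
M4 S496
G1 X238.1746 Y53.1679 F2024
G1 X262.2625 Y101.3071
G1 X16.2928 Y35.4680
G1 X309.7411 Y86.3223
G1 X141.3436 Y131.3542
M5
G0 X259.2138 Y79.3544
M4 S496
G1 X253.8464 Y95.8736 F2024
G1 X239.7943 Y106.0830
G1 X222.4251 Y106.0830
G1 X208.3730 Y95.8736
G1 X203.0056 Y79.3544
G1 X208.3730 Y62.8352
G1 X222.4251 Y52.6258
G1 X239.7943 Y52.6258
G1 X253.8464 Y62.8352
G1 X259.2138 Y79.3544
M5
G0 X106.3929 Y23.7234
M4 S496
G1 X88.3572 Y35.2359 F2024
G1 X68.4319 Y61.2624
G1 X51.6718 Y91.4477
G1 X43.1320 Y115.4362
G1 X47.8675 Y122.8726
M5
G0 X107.0517 Y30.7557
M4 S496
G1 X259.9988 Y93.3463 F2024
M5
G0 X0.0000 Y0.0000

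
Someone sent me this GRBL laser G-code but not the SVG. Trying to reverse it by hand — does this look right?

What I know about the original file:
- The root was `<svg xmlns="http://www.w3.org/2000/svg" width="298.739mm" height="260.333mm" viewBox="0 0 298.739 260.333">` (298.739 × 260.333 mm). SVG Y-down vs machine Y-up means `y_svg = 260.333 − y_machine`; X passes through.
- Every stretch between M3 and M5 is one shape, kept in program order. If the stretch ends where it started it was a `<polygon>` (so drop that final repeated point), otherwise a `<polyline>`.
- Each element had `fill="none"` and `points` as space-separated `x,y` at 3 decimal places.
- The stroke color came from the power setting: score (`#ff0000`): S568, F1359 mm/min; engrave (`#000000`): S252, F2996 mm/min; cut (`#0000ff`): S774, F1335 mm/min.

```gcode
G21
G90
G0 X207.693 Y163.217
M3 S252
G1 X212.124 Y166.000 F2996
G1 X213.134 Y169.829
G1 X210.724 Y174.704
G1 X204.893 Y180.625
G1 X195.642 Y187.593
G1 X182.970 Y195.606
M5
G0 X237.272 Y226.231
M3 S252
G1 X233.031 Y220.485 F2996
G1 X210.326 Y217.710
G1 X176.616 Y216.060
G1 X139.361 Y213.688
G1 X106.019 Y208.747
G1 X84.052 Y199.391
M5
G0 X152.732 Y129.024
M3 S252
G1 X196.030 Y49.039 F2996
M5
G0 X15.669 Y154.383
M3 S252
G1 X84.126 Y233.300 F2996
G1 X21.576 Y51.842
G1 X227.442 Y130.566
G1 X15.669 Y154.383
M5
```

<svg xmlns="http://www.w3.org/2000/svg" width="298.739mm" height="260.333mm" viewBox="0 0 298.739 260.333">
  <polyline points="207.693,97.116 212.124,94.333 213.134,90.504 210.724,85.629 204.893,79.708 195.642,72.740 182.970,64.727" fill="none" stroke="#000000"/>
  <polyline points="237.272,34.102 233.031,39.848 210.326,42.623 176.616,44.273 139.361,46.645 106.019,51.586 84.052,60.942" fill="none" stroke="#000000"/>
  <polyline points="152.732,131.309 196.030,211.294" fill="none" stroke="#000000"/>
  <polygon points="15.669,105.950 84.126,27.033 21.576,208.491 227.442,129.767" fill="none" stroke="#000000"/>
</svg>

Machine Y-up, SVG Y-down with viewBox height 260.333, so y_svg = 260.333 − y_machine; X carries over. Every run uses S252, so all elements get stroke `#000000` (engrave).

Run 1: The run is open, so emit a `<polyline>` with points (Y-flipped): 207.693,97.116 212.124,94.333 213.134,90.504 210.724,85.629 204.893,79.708 195.642,72.740 182.970,64.727.

Run 2: The run is open, so emit a `<polyline>` with points (Y-flipped): 237.272,34.102 233.031,39.848 210.326,42.623 176.616,44.273 139.361,46.645 106.019,51.586 84.052,60.942.

Run 3: The run is open, so emit a `<polyline>` with points (Y-flipped): 152.732,131.309 196.030,211.294.

Run 4: The run returns to its start, so emit a `<polygon>` with points (Y-flipped): 15.669,105.950 84.126,27.033 21.576,208.491 227.442,129.767.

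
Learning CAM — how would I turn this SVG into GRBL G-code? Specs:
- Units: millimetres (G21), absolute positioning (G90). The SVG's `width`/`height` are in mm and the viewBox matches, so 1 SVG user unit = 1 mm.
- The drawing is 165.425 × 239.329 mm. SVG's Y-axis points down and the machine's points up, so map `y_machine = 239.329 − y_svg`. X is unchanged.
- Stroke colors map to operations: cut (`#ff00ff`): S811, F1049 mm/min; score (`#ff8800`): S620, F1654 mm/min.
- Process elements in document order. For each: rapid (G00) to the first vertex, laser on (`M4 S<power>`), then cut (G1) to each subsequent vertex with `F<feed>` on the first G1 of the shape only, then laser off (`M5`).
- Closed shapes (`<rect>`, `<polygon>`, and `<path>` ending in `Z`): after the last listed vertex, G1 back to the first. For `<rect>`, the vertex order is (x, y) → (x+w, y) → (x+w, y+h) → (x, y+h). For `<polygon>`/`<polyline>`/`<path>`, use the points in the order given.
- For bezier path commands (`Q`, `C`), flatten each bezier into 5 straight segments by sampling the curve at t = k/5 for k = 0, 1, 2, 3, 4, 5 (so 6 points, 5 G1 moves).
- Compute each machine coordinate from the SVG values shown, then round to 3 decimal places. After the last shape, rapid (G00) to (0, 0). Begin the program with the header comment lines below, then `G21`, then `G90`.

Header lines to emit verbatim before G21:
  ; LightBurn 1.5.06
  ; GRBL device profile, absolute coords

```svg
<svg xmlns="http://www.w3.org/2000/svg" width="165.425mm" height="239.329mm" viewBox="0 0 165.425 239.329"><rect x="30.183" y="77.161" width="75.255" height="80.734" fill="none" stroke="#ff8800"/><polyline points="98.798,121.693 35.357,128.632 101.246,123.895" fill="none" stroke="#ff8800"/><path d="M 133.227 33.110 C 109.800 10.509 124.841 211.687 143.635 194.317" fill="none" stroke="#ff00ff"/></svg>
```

Since the viewBox matches the mm dimensions, user units are millimetres directly. The only transform is the Y-flip y_m = 239.329 − y_svg.

Shape 1 is a rectangle drawn with `<rect>`. Its stroke #ff8800 means score at S620, F1654. After flipping Y the toolpath is (30.183,162.168) → (105.438,162.168) → (105.438,81.434) → (30.183,81.434) → (30.183,162.168), returning to the start.

Shape 2 is a open polyline drawn with `<polyline>`. Its stroke #ff8800 means score at S620, F1654. After flipping Y the toolpath is (98.798,117.636) → (35.357,110.697) → (101.246,115.434).

Shape 3 is a cubic bezier drawn with `<path>`. Its stroke #ff00ff means cut at S811, F1049. After flipping Y the toolpath is (133.227,206.219) → (123.509,196.465) → (121.357,154.235) → (125.105,100.762) → (133.087,57.277) → (143.635,45.012).

; LightBurn 1.5.06
; GRBL device profile, absolute coords
G21
G90
G00 X30.183 Y162.168
M4 S620
G1 X105.438 Y162.168 F1654
G1 X105.438 Y81.434
G1 X30.183 Y81.434
G1 X30.183 Y162.168
M5
G00 X98.798 Y117.636
M4 S620
G1 X35.357 Y110.697 F1654
G1 X101.246 Y115.434
M5
G00 X133.227 Y206.219
M4 S811
G1 X123.509 Y196.465 F1049
G1 X121.357 Y154.235
G1 X125.105 Y100.762
G1 X133.087 Y57.277
G1 X143.635 Y45.012
M5
G00 X0.000 Y0.000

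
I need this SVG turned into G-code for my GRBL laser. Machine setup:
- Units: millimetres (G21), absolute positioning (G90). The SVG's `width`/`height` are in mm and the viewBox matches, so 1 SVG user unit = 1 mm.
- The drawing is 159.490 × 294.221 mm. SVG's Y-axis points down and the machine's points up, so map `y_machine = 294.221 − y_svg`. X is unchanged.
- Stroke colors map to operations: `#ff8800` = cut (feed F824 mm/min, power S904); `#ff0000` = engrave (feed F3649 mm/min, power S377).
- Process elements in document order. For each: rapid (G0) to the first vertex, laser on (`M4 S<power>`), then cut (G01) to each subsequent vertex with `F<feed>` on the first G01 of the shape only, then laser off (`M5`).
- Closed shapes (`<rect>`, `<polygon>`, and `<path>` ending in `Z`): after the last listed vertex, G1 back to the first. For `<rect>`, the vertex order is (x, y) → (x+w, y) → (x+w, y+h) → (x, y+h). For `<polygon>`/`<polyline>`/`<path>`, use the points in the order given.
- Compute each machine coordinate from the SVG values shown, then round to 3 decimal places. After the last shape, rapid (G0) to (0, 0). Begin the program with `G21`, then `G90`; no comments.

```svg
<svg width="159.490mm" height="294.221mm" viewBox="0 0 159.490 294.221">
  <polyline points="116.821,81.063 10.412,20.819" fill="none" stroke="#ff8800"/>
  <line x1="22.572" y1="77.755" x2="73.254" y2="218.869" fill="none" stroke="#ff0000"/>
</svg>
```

G21
G90
G0 X116.821 Y213.158
M4 S904
G01 X10.412 Y273.402 F824
M5
G0 X22.572 Y216.466
M4 S377
G01 X73.254 Y75.352 F3649
M5
G0 X0.000 Y0.000

1 u = 1 mm; y_m = 294.221 − y.

[1] `<polyline>` line segment, #ff8800→cut S904 F824: (116.821,213.158) → (10.412,273.402)

[2] `<line>` line segment, #ff0000→engrave S377 F3649: (22.572,216.466) → (73.254,75.352)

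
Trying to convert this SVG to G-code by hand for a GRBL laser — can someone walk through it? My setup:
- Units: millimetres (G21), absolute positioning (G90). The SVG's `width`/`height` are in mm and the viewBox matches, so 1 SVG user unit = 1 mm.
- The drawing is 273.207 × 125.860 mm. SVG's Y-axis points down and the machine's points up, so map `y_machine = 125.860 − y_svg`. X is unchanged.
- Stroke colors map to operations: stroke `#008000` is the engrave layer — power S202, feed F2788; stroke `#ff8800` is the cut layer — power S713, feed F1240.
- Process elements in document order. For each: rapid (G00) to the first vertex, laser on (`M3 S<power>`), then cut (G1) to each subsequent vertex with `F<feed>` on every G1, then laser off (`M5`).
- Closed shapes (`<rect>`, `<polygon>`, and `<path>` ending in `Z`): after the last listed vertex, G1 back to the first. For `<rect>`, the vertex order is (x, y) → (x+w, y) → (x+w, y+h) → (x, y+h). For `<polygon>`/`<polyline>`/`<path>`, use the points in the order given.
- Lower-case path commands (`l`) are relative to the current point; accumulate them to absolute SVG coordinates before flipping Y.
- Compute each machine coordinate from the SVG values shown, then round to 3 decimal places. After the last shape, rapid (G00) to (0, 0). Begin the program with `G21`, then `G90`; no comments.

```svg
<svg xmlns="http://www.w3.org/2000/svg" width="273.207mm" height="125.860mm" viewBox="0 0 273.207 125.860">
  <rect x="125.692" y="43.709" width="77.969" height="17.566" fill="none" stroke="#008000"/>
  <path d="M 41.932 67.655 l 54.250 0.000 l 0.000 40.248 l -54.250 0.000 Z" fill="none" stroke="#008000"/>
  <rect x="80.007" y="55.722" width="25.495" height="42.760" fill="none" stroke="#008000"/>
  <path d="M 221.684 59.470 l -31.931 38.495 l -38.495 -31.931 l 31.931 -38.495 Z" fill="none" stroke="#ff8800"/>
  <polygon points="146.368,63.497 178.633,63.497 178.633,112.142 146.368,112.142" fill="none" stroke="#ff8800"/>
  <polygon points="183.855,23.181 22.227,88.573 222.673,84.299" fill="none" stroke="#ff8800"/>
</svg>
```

G21
G90
G00 X125.692 Y82.151
M3 S202
G1 X203.661 Y82.151 F2788
G1 X203.661 Y64.585 F2788
G1 X125.692 Y64.585 F2788
G1 X125.692 Y82.151 F2788
M5
G00 X41.932 Y58.205
M3 S202
G1 X96.182 Y58.205 F2788
G1 X96.182 Y17.957 F2788
G1 X41.932 Y17.957 F2788
G1 X41.932 Y58.205 F2788
M5
G00 X80.007 Y70.138
M3 S202
G1 X105.502 Y70.138 F2788
G1 X105.502 Y27.378 F2788
G1 X80.007 Y27.378 F2788
G1 X80.007 Y70.138 F2788
M5
G00 X221.684 Y66.390
M3 S713
G1 X189.753 Y27.895 F1240
G1 X151.258 Y59.826 F1240
G1 X183.189 Y98.321 F1240
G1 X221.684 Y66.390 F1240
M5
G00 X146.368 Y62.363
M3 S713
G1 X178.633 Y62.363 F1240
G1 X178.633 Y13.718 F1240
G1 X146.368 Y13.718 F1240
G1 X146.368 Y62.363 F1240
M5
G00 X183.855 Y102.679
M3 S713
G1 X22.227 Y37.287 F1240
G1 X222.673 Y41.561 F1240
G1 X183.855 Y102.679 F1240
M5
G00 X0.000 Y0.000

Since the viewBox matches the mm dimensions, user units are millimetres directly. The only transform is the Y-flip y_m = 125.860 − y_svg.

Shape 1 is a rectangle drawn with `<rect>`. Its stroke #008000 means engrave at S202, F2788. After flipping Y the toolpath is (125.692,82.151) → (203.661,82.151) → (203.661,64.585) → (125.692,64.585) → (125.692,82.151), returning to the start.

Shape 2 is a rectangle drawn with `<path>`. Its stroke #008000 means engrave at S202, F2788. After flipping Y the toolpath is (41.932,58.205) → (96.182,58.205) → (96.182,17.957) → (41.932,17.957) → (41.932,58.205), returning to the start.

Shape 3 is a rectangle drawn with `<rect>`. Its stroke #008000 means engrave at S202, F2788. After flipping Y the toolpath is (80.007,70.138) → (105.502,70.138) → (105.502,27.378) → (80.007,27.378) → (80.007,70.138), returning to the start.

Shape 4 is a regular polygon drawn with `<path>`. Its stroke #ff8800 means cut at S713, F1240. After flipping Y the toolpath is (221.684,66.390) → (189.753,27.895) → (151.258,59.826) → (183.189,98.321) → (221.684,66.390), returning to the start.

Shape 5 is a rectangle drawn with `<polygon>`. Its stroke #ff8800 means cut at S713, F1240. After flipping Y the toolpath is (146.368,62.363) → (178.633,62.363) → (178.633,13.718) → (146.368,13.718) → (146.368,62.363), returning to the start.

Shape 6 is a closed polygon drawn with `<polygon>`. Its stroke #ff8800 means cut at S713, F1240. After flipping Y the toolpath is (183.855,102.679) → (22.227,37.287) → (222.673,41.561) → (183.855,102.679), returning to the start.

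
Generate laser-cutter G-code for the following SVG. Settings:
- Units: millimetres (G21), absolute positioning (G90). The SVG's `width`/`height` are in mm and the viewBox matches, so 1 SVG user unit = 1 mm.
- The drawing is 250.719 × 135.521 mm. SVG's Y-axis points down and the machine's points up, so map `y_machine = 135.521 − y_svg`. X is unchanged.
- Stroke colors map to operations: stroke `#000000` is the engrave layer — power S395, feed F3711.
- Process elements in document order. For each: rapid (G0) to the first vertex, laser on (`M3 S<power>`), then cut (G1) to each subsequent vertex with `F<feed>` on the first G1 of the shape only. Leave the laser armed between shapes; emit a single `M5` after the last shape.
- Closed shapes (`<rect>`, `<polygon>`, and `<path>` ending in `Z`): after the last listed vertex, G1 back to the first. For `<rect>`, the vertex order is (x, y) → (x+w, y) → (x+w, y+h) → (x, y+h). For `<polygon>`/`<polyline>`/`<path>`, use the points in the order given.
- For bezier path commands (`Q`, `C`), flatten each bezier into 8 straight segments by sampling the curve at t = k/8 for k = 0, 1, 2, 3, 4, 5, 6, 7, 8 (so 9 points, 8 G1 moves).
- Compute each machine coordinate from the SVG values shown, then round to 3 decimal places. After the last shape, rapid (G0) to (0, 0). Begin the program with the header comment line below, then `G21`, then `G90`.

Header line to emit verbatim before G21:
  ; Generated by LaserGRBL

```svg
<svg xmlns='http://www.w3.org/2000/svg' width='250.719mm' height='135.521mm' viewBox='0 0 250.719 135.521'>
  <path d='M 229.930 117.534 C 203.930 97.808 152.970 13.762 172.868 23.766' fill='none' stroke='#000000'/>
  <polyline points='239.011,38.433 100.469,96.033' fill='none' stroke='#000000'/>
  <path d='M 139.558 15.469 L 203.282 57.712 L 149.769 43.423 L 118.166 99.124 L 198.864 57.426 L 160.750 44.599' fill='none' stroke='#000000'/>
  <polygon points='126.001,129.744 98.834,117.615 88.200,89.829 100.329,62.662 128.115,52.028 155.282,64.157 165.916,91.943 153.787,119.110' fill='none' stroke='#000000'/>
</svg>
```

; Generated by LaserGRBL
G21
G90
G0 X229.930 Y17.987
M3 S395
G1 X219.197 Y28.090 F3711
G1 X207.247 Y42.367
G1 X195.203 Y58.962
G1 X184.187 Y76.020
G1 X175.323 Y91.684
G1 X169.733 Y104.098
G1 X168.541 Y111.407
G1 X172.868 Y111.755
G0 X239.011 Y97.088
M3 S395
G1 X100.469 Y39.488 F3711
G0 X139.558 Y120.052
M3 S395
G1 X203.282 Y77.809 F3711
G1 X149.769 Y92.098
G1 X118.166 Y36.397
G1 X198.864 Y78.095
G1 X160.750 Y90.922
G0 X126.001 Y5.777
M3 S395
G1 X98.834 Y17.906 F3711
G1 X88.200 Y45.692
G1 X100.329 Y72.859
G1 X128.115 Y83.493
G1 X155.282 Y71.364
G1 X165.916 Y43.578
G1 X153.787 Y16.411
G1 X126.001 Y5.777
M5
G0 X0.000 Y0.000

viewBox `0 0 250.719 135.521` with mm width/height → 1 unit = 1 mm. Flip: y_m = 135.521 − y_svg.

**Shape 1** — `<path>` cubic bezier, stroke `#000000` → engrave (S395, F3711). Control points (SVG): P0=(229.930,117.534), P1=(203.930,97.808), P2=(152.970,13.762), P3=(172.868,23.766); sampled at t=k/8. Machine vertices: (229.930,17.987) → (219.197,28.090) → (207.247,42.367) → (195.203,58.962) → (184.187,76.020) → (175.323,91.684) → (169.733,104.098) → (168.541,111.407) → (172.868,111.755). Open path.

**Shape 2** — `<polyline>` line segment, stroke `#000000` → engrave (S395, F3711). Machine vertices: (239.011,97.088) → (100.469,39.488). Open path.

**Shape 3** — `<path>` open polyline, stroke `#000000` → engrave (S395, F3711). Machine vertices: (139.558,120.052) → (203.282,77.809) → (149.769,92.098) → (118.166,36.397) → (198.864,78.095) → (160.750,90.922). Open path.

**Shape 4** — `<polygon>` regular polygon, stroke `#000000` → engrave (S395, F3711). Machine vertices: (126.001,5.777) → (98.834,17.906) → (88.200,45.692) → (100.329,72.859) → (128.115,83.493) → (155.282,71.364) → (165.916,43.578) → (153.787,16.411) → (126.001,5.777). Closed: final G1 returns to the first vertex.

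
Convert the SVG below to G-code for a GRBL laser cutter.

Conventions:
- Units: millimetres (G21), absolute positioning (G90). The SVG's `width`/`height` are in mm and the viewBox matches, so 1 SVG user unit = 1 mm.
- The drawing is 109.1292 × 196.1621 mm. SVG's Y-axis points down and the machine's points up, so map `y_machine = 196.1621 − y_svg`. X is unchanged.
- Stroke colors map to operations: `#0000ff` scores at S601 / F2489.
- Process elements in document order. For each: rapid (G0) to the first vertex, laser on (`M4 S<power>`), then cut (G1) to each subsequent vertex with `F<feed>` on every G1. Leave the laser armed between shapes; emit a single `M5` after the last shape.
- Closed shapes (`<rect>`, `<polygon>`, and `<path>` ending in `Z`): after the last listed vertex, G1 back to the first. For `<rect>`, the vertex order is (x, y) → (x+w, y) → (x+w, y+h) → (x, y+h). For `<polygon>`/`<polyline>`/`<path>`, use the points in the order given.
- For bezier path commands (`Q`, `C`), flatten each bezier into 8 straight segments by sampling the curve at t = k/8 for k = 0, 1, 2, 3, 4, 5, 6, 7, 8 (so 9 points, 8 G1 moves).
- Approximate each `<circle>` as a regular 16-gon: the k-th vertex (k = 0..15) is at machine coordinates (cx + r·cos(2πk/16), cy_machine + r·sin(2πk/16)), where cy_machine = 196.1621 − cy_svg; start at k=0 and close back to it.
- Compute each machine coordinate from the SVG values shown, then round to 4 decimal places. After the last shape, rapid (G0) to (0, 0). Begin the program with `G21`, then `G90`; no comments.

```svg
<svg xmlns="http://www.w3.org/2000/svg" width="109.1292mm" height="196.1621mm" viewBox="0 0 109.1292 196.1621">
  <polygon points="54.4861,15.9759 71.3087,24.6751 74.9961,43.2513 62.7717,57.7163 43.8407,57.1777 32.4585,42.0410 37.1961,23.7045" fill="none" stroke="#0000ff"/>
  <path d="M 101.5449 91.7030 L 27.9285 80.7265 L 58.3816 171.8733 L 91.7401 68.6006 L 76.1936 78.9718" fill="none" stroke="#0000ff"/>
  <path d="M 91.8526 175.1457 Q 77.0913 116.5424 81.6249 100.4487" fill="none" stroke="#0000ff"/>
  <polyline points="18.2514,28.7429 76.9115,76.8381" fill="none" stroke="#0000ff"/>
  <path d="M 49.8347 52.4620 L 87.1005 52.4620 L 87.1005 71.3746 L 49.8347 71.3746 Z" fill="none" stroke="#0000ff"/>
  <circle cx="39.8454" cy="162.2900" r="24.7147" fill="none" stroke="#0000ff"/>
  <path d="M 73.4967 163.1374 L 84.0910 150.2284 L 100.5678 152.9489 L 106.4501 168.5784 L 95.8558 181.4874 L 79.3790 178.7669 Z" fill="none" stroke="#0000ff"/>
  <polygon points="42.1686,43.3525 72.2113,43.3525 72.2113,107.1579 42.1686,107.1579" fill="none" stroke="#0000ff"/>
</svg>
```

viewBox `0 0 109.1292 196.1621` with mm width/height → 1 unit = 1 mm. Flip: y_m = 196.1621 − y_svg.

**Shape 1** — `<polygon>` regular polygon, stroke `#0000ff` → score (S601, F2489). Machine vertices: (54.4861,180.1862) → (71.3087,171.4870) → (74.9961,152.9108) → (62.7717,138.4458) → (43.8407,138.9844) → (32.4585,154.1211) → (37.1961,172.4576) → (54.4861,180.1862). Closed: final G1 returns to the first vertex.

**Shape 2** — `<path>` open polyline, stroke `#0000ff` → score (S601, F2489). Machine vertices: (101.5449,104.4591) → (27.9285,115.4356) → (58.3816,24.2888) → (91.7401,127.5615) → (76.1936,117.1903). Open path.

**Shape 3** — `<path>` quadratic bezier, stroke `#0000ff` → score (S601, F2489). Control points (SVG): P0=(91.8526,175.1457), P1=(77.0913,116.5424), P2=(81.6249,100.4487); sampled at t=k/8. Machine vertices: (91.8526,21.0164) → (88.4638,35.0030) → (85.6779,47.6612) → (83.4950,58.9910) → (81.9150,68.9923) → (80.9380,77.6652) → (80.5640,85.0097) → (80.7930,91.0258) → (81.6249,95.7134). Open path.

**Shape 4** — `<polyline>` line segment, stroke `#0000ff` → score (S601, F2489). Machine vertices: (18.2514,167.4192) → (76.9115,119.3240). Open path.

**Shape 5** — `<path>` rectangle, stroke `#0000ff` → score (S601, F2489). Machine vertices: (49.8347,143.7001) → (87.1005,143.7001) → (87.1005,124.7875) → (49.8347,124.7875) → (49.8347,143.7001). Closed: final G1 returns to the first vertex.

**Shape 6** — `<circle>` circle, stroke `#0000ff` → score (S601, F2489). Machine vertices: (64.5601,33.8721) → (62.6788,43.3300) → (57.3213,51.3480) → (49.3033,56.7055) → (39.8454,58.5868) → (30.3875,56.7055) → (22.3695,51.3480) → (17.0120,43.3300) → (15.1307,33.8721) → (17.0120,24.4142) → (22.3695,16.3962) → (30.3875,11.0387) → (39.8454,9.1574) → (49.3033,11.0387) → (57.3213,16.3962) → (62.6788,24.4142) → (64.5601,33.8721). Closed: final G1 returns to the first vertex.

**Shape 7** — `<path>` regular polygon, stroke `#0000ff` → score (S601, F2489). Machine vertices: (73.4967,33.0247) → (84.0910,45.9337) → (100.5678,43.2132) → (106.4501,27.5837) → (95.8558,14.6747) → (79.3790,17.3952) → (73.4967,33.0247). Closed: final G1 returns to the first vertex.

**Shape 8** — `<polygon>` rectangle, stroke `#0000ff` → score (S601, F2489). Machine vertices: (42.1686,152.8096) → (72.2113,152.8096) → (72.2113,89.0042) → (42.1686,89.0042) → (42.1686,152.8096). Closed: final G1 returns to the first vertex.

G21
G90
G0 X54.4861 Y180.1862
M4 S601
G1 X71.3087 Y171.4870 F2489
G1 X74.9961 Y152.9108 F2489
G1 X62.7717 Y138.4458 F2489
G1 X43.8407 Y138.9844 F2489
G1 X32.4585 Y154.1211 F2489
G1 X37.1961 Y172.4576 F2489
G1 X54.4861 Y180.1862 F2489
G0 X101.5449 Y104.4591
M4 S601
G1 X27.9285 Y115.4356 F2489
G1 X58.3816 Y24.2888 F2489
G1 X91.7401 Y127.5615 F2489
G1 X76.1936 Y117.1903 F2489
G0 X91.8526 Y21.0164
M4 S601
G1 X88.4638 Y35.0030 F2489
G1 X85.6779 Y47.6612 F2489
G1 X83.4950 Y58.9910 F2489
G1 X81.9150 Y68.9923 F2489
G1 X80.9380 Y77.6652 F2489
G1 X80.5640 Y85.0097 F2489
G1 X80.7930 Y91.0258 F2489
G1 X81.6249 Y95.7134 F2489
G0 X18.2514 Y167.4192
M4 S601
G1 X76.9115 Y119.3240 F2489
G0 X49.8347 Y143.7001
M4 S601
G1 X87.1005 Y143.7001 F2489
G1 X87.1005 Y124.7875 F2489
G1 X49.8347 Y124.7875 F2489
G1 X49.8347 Y143.7001 F2489
G0 X64.5601 Y33.8721
M4 S601
G1 X62.6788 Y43.3300 F2489
G1 X57.3213 Y51.3480 F2489
G1 X49.3033 Y56.7055 F2489
G1 X39.8454 Y58.5868 F2489
G1 X30.3875 Y56.7055 F2489
G1 X22.3695 Y51.3480 F2489
G1 X17.0120 Y43.3300 F2489
G1 X15.1307 Y33.8721 F2489
G1 X17.0120 Y24.4142 F2489
G1 X22.3695 Y16.3962 F2489
G1 X30.3875 Y11.0387 F2489
G1 X39.8454 Y9.1574 F2489
G1 X49.3033 Y11.0387 F2489
G1 X57.3213 Y16.3962 F2489
G1 X62.6788 Y24.4142 F2489
G1 X64.5601 Y33.8721 F2489
G0 X73.4967 Y33.0247
M4 S601
G1 X84.0910 Y45.9337 F2489
G1 X100.5678 Y43.2132 F2489
G1 X106.4501 Y27.5837 F2489
G1 X95.8558 Y14.6747 F2489
G1 X79.3790 Y17.3952 F2489
G1 X73.4967 Y33.0247 F2489
G0 X42.1686 Y152.8096
M4 S601
G1 X72.2113 Y152.8096 F2489
G1 X72.2113 Y89.0042 F2489
G1 X42.1686 Y89.0042 F2489
G1 X42.1686 Y152.8096 F2489
M5
G0 X0.0000 Y0.0000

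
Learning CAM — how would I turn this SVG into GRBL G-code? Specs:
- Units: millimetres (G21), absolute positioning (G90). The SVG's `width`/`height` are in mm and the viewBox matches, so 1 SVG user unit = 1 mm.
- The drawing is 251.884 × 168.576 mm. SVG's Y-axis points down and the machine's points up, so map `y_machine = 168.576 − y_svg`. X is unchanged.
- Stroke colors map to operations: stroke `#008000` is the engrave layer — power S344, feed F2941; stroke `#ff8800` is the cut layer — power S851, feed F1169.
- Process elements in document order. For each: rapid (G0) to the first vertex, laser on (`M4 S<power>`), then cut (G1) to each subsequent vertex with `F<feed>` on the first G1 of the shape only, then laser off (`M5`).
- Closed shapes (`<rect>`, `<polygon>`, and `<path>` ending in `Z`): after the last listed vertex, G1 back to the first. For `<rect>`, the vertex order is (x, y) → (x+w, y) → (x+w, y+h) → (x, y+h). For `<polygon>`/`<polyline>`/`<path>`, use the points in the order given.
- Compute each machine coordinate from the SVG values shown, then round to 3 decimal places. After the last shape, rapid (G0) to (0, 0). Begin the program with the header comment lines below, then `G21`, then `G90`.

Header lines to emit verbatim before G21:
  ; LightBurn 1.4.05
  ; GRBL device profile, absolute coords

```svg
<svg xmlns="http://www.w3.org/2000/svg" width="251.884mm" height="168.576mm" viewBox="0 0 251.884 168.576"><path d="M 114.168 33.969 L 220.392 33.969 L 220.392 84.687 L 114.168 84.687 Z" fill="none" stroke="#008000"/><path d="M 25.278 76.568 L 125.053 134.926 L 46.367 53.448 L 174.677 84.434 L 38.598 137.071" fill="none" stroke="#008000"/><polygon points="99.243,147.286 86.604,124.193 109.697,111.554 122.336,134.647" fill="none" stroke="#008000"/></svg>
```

Since the viewBox matches the mm dimensions, user units are millimetres directly. The only transform is the Y-flip y_m = 168.576 − y_svg.

Shape 1 is a rectangle drawn with `<path>`. Its stroke #008000 means engrave at S344, F2941. After flipping Y the toolpath is (114.168,134.607) → (220.392,134.607) → (220.392,83.889) → (114.168,83.889) → (114.168,134.607), returning to the start.

Shape 2 is a open polyline drawn with `<path>`. Its stroke #008000 means engrave at S344, F2941. After flipping Y the toolpath is (25.278,92.008) → (125.053,33.650) → (46.367,115.128) → (174.677,84.142) → (38.598,31.505).

Shape 3 is a regular polygon drawn with `<polygon>`. Its stroke #008000 means engrave at S344, F2941. After flipping Y the toolpath is (99.243,21.290) → (86.604,44.383) → (109.697,57.022) → (122.336,33.929) → (99.243,21.290), returning to the start.

; LightBurn 1.4.05
; GRBL device profile, absolute coords
G21
G90
G0 X114.168 Y134.607
M4 S344
G1 X220.392 Y134.607 F2941
G1 X220.392 Y83.889
G1 X114.168 Y83.889
G1 X114.168 Y134.607
M5
G0 X25.278 Y92.008
M4 S344
G1 X125.053 Y33.650 F2941
G1 X46.367 Y115.128
G1 X174.677 Y84.142
G1 X38.598 Y31.505
M5
G0 X99.243 Y21.290
M4 S344
G1 X86.604 Y44.383 F2941
G1 X109.697 Y57.022
G1 X122.336 Y33.929
G1 X99.243 Y21.290
M5
G0 X0.000 Y0.000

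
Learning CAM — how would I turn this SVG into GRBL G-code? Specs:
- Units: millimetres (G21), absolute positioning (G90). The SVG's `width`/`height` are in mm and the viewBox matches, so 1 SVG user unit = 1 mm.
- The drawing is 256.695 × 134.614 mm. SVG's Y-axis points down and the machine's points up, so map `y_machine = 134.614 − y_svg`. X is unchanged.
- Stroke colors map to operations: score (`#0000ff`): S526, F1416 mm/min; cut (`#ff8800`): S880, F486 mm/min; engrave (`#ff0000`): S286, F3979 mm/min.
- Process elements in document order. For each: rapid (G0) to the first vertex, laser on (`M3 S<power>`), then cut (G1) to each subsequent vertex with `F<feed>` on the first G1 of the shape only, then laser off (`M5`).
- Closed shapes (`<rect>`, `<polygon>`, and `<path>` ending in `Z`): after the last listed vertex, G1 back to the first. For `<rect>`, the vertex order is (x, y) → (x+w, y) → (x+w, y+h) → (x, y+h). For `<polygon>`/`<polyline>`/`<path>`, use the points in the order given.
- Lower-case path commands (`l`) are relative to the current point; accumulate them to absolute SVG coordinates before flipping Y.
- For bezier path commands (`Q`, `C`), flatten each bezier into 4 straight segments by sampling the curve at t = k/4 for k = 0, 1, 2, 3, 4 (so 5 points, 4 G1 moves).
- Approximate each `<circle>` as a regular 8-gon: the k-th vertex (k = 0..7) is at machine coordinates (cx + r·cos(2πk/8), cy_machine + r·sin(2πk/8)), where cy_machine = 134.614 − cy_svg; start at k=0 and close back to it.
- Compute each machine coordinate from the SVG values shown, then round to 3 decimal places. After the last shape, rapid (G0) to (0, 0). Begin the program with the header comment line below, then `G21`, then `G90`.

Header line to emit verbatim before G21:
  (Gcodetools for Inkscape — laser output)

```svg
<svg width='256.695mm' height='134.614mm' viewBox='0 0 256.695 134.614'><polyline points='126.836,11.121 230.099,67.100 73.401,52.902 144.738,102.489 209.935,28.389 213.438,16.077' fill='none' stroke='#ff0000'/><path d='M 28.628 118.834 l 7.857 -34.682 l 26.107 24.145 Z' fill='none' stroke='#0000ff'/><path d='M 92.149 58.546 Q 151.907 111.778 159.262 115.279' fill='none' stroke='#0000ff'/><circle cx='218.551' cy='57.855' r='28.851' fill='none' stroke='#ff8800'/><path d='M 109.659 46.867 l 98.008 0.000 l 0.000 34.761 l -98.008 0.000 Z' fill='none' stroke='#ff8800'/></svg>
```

(Gcodetools for Inkscape — laser output)
G21
G90
G0 X126.836 Y123.493
M3 S286
G1 X230.099 Y67.514 F3979
G1 X73.401 Y81.712
G1 X144.738 Y32.125
G1 X209.935 Y106.225
G1 X213.438 Y118.537
M5
G0 X28.628 Y15.780
M3 S526
G1 X36.485 Y50.462 F1416
G1 X62.592 Y26.317
G1 X28.628 Y15.780
M5
G0 X92.149 Y76.068
M3 S526
G1 X118.753 Y52.560 F1416
G1 X138.806 Y35.269
G1 X152.309 Y24.194
G1 X159.262 Y19.335
M5
G0 X247.402 Y76.759
M3 S880
G1 X238.952 Y97.160 F486
G1 X218.551 Y105.610
G1 X198.150 Y97.160
G1 X189.700 Y76.759
G1 X198.150 Y56.358
G1 X218.551 Y47.908
G1 X238.952 Y56.358
G1 X247.402 Y76.759
M5
G0 X109.659 Y87.747
M3 S880
G1 X207.667 Y87.747 F486
G1 X207.667 Y52.986
G1 X109.659 Y52.986
G1 X109.659 Y87.747
M5
G0 X0.000 Y0.000

1 u = 1 mm; y_m = 134.614 − y.

[1] `<polyline>` open polyline, #ff0000→engrave S286 F3979: (126.836,123.493) → (230.099,67.514) → (73.401,81.712) → (144.738,32.125) → (209.935,106.225) → (213.438,118.537)

[2] `<path>` regular polygon, #0000ff→score S526 F1416: (28.628,15.780) → (36.485,50.462) → (62.592,26.317) → (28.628,15.780) (closed)

[3] `<path>` quadratic bezier, #0000ff→score S526 F1416: (92.149,76.068) → (118.753,52.560) → (138.806,35.269) → (152.309,24.194) → (159.262,19.335)

[4] `<circle>` circle, #ff8800→cut S880 F486: (247.402,76.759) → (238.952,97.160) → (218.551,105.610) → (198.150,97.160) → (189.700,76.759) → (198.150,56.358) → (218.551,47.908) → (238.952,56.358) → (247.402,76.759) (closed)

[5] `<path>` rectangle, #ff8800→cut S880 F486: (109.659,87.747) → (207.667,87.747) → (207.667,52.986) → (109.659,52.986) → (109.659,87.747) (closed)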